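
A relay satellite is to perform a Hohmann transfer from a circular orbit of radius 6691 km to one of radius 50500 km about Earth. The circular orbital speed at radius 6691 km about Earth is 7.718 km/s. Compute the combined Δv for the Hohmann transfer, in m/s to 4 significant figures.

From the circular-orbit relation v² = μ/r at r = 6691 km: μ = v²r = (7.718)² × 6691 = 3.98566×10^5 km³/s².
The Hohmann ellipse has a_t = (r₁ + r₂)/2 = 28595.5 km.
At r₁ the circular-orbit speed is v₁ = √(μ/r₁) = 7.7180 km/s.
Transfer-orbit speed at r₁ (vis-viva equation): v_p = √[μ(2/r₁ − 1/a_t)] = 10.257 km/s.
First burn Δv₁ = |v_p − v₁| = 2.539 km/s.
At r₂, v₂ = √(μ/r₂) = 2.809 km/s.
Transfer-orbit speed at r₂: v_a = √[μ(2/r₂ − 1/a_t)] = 1.359 km/s.
Second burn Δv₂ = |v₂ − v_a| = 1.450 km/s.
Total Δv = Δv₁ + Δv₂ = 3.989 km/s.

Δv = 3989 m/s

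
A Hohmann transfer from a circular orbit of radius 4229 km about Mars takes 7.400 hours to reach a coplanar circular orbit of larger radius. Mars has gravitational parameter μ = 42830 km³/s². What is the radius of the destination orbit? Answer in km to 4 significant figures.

Transfer time t = 7.400 hours = 26640 s, and t = π√(a_t³/μ).
So a_t = (μ t²/π²)^(1/3) = (42830 × (26640)² / π²)^(1/3) = 14549 km.
Since a_t = (r₁ + r₂)/2, r₂ = 2a_t − r₁ = 2×14549 − 4229 = 24869 km.

r₂ = 24870 km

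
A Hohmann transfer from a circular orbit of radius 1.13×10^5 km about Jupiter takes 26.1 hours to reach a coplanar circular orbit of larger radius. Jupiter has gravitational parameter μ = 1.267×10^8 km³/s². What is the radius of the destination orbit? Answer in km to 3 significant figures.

Transfer time t = 26.1 hours = 93960 s, and t = π√(a_t³/μ).
So a_t = (μ t²/π²)^(1/3) = (1.267×10^8 × (93960)² / π²)^(1/3) = 4.8394×10^5 km.
Since a_t = (r₁ + r₂)/2, r₂ = 2a_t − r₁ = 2×4.8394×10^5 − 1.130×10^5 = 8.5488×10^5 km.

r₂ = 8.55×10^5 km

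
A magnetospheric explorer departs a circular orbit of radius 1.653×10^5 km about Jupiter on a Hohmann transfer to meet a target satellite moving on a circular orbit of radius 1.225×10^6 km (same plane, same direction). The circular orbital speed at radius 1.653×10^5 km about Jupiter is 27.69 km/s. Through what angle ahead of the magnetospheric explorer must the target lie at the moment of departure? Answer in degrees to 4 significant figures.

φ = 103.1°

From the circular-orbit relation v² = μ/r at r = 1.653×10^5 km: μ = v²r = (27.69)² × 1.653×10^5 = 1.26741×10^8 km³/s².
Semi-major axis of the transfer orbit: a_t = (1.653×10^5 + 1.225×10^6)/2 = 6.9515×10^5 km.
Transfer time t = π√(a_t³/μ) = 1.617366×10^5 s.
The target's mean motion on its circular orbit is ω₂ = √(μ/r₂³) = 8.303386×10^-6 rad/s.
Angle swept by the target during transfer: ω₂·t = 1.34296 rad = 76.946°.
Arrival is 180° from departure on the ellipse, so φ = 180° − 76.946° = 103.1°.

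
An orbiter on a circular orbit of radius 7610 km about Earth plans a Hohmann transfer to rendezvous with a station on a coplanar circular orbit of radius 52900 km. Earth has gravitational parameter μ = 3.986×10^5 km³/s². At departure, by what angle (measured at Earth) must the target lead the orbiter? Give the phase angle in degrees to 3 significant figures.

The Hohmann ellipse has a_t = (r₁ + r₂)/2 = 30255 km.
The half-period of the transfer ellipse is t = π√(a_t³/μ) = 26186 s.
Target angular speed ω₂ = √(μ/r₂³) = 5.1890×10^-5 rad/s.
Angle swept by the target during transfer: ω₂·t = 1.3588 rad = 77.85°.
The orbiter traverses 180° on the transfer ellipse, so the target must lead by 180° − 77.85° = 102°.

φ = 102°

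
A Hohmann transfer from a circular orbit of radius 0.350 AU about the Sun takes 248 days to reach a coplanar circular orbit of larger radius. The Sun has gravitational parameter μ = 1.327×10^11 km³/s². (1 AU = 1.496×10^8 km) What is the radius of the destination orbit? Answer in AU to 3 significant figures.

In km: r₁ = 0.350 × 1.496×10^8 = 5.236×10^7 km.
Transfer time t = 248 days = 2.14272×10^7 s, and t = π√(a_t³/μ).
So a_t = (μ t²/π²)^(1/3) = (1.327×10^11 × (2.14272×10^7)² / π²)^(1/3) = 1.8344×10^8 km.
Since a_t = (r₁ + r₂)/2, r₂ = 2a_t − r₁ = 2×1.8344×10^8 − 5.236×10^7 = 3.1452×10^8 km.
In AU: r₂ = 3.1452×10^8 / 1.496×10^8 = 2.10 AU.

r₂ = 2.10 AU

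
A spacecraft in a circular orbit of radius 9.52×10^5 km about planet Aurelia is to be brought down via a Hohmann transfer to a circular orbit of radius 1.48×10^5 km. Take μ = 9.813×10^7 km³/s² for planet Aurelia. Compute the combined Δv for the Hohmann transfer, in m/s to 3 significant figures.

Semi-major axis of the transfer orbit: a_t = (9.520×10^5 + 1.480×10^5)/2 = 5.500×10^5 km.
Circular speed at r₁: v₁ = √(μ/r₁) = √(9.813×10^7/9.520×10^5) = 10.153 km/s.
On the transfer ellipse at r₁, v² = μ(2/r − 1/a) gives v_a = √[μ(2/r₁ − 1/a_t)] = 5.2666 km/s.
First burn Δv₁ = |v_a − v₁| = 4.886 km/s.
Circular speed at r₂: v₂ = √(μ/r₂) = 25.7496 km/s.
Transfer-orbit speed at r₂: v_p = √[μ(2/r₂ − 1/a_t)] = 33.8772 km/s.
Second burn Δv₂ = |v₂ − v_p| = 8.128 km/s.
Δv = Δv₁ + Δv₂ = 4.886 + 8.128 = 13.01 km/s.

Δv = 13000 m/s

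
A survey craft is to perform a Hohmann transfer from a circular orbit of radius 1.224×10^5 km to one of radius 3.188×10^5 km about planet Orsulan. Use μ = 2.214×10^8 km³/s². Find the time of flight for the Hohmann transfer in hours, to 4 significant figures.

Transfer-ellipse semi-major axis a_t = (r₁ + r₂)/2 = (1.224×10^5 + 3.188×10^5)/2 = 2.206×10^5 km.
By Kepler's third law the transfer-orbit period is T = 2π√(a_t³/μ), so t = T/2 = 21876 s.
Converting: 21876 s ÷ 3600 s/hour = 6.077 hours.

t = 6.077 hours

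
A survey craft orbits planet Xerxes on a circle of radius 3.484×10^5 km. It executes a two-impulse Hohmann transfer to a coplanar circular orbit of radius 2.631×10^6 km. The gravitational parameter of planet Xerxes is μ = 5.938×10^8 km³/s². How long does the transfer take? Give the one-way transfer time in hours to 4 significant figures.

The Hohmann ellipse has a_t = (r₁ + r₂)/2 = 1.4897×10^6 km.
By Kepler's third law the transfer-orbit period is T = 2π√(a_t³/μ), so t = T/2 = 2.344×10^5 s.
Converting: 2.344×10^5 s ÷ 3600 s/hour = 65.11 hours.

t = 65.11 hours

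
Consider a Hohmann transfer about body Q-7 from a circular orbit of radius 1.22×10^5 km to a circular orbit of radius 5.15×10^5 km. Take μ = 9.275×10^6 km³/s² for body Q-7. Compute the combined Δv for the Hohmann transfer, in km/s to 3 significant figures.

Semi-major axis of the transfer orbit: a_t = (1.220×10^5 + 5.150×10^5)/2 = 3.185×10^5 km.
At r₁ the circular-orbit speed is v₁ = √(μ/r₁) = 8.7192 km/s.
Transfer-orbit speed at r₁ (vis-viva equation): v_p = √[μ(2/r₁ − 1/a_t)] = 11.087 km/s.
First burn Δv₁ = |v_p − v₁| = 2.368 km/s.
At r₂, v₂ = √(μ/r₂) = 4.244 km/s.
Transfer-orbit speed at r₂: v_a = √[μ(2/r₂ − 1/a_t)] = 2.627 km/s.
Second burn Δv₂ = |v₂ − v_a| = 1.617 km/s.
Total Δv = Δv₁ + Δv₂ = 3.985 km/s.

Δv = 3.99 km/s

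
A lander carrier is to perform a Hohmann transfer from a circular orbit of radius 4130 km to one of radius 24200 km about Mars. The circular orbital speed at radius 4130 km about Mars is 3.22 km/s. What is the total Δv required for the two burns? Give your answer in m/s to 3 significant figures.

From the circular-orbit relation v² = μ/r at r = 4130 km: μ = v²r = (3.22)² × 4130 = 42821.5 km³/s².
Transfer-ellipse semi-major axis a_t = (r₁ + r₂)/2 = (4130 + 24200)/2 = 14165 km.
At r₁ the circular-orbit speed is v₁ = √(μ/r₁) = 3.2200 km/s.
On the transfer ellipse at r₁, vis-viva gives v_p = √[μ(2/r₁ − 1/a_t)] = 4.2088 km/s.
First burn Δv₁ = |v_p − v₁| = 0.9888 km/s.
Circular speed at r₂: v₂ = √(μ/r₂) = 1.3302 km/s.
Transfer-orbit speed at r₂: v_a = √[μ(2/r₂ − 1/a_t)] = 0.71827 km/s.
Second burn Δv₂ = |v₂ − v_a| = 0.6119 km/s.
Total Δv = Δv₁ + Δv₂ = 1.601 km/s.

Δv = 1600 m/s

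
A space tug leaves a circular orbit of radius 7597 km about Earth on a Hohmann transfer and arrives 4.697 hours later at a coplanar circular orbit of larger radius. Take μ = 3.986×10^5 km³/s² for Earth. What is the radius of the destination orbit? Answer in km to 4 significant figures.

r₂ = 37610 km

Transfer time t = 4.697 hours = 16909.2 s, and t = π√(a_t³/μ).
So a_t = (μ t²/π²)^(1/3) = (3.986×10^5 × (16909.2)² / π²)^(1/3) = 22603 km.
Since a_t = (r₁ + r₂)/2, r₂ = 2a_t − r₁ = 2×22603 − 7597 = 37609 km.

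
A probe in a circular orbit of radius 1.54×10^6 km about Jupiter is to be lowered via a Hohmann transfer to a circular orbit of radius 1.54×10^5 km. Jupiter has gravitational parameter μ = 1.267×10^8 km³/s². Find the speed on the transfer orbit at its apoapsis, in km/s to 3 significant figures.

Semi-major axis of the transfer orbit: a_t = (1.540×10^6 + 1.540×10^5)/2 = 8.470×10^5 km.
The apoapsis of the transfer ellipse is at r = 1.540×10^6 km.
From the vis-viva equation, v = √[μ(2/r − 1/a_t)] = 3.868 km/s.

v = 3.87 km/s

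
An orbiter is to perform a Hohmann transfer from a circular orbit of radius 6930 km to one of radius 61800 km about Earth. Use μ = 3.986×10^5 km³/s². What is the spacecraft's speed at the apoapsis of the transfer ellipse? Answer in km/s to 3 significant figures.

v = 1.14 km/s

Transfer-ellipse semi-major axis a_t = (r₁ + r₂)/2 = (6930 + 61800)/2 = 34365 km.
At apoapsis, r = 61800 km.
Applying v² = μ(2/r − 1/a_t): v = 1.140 km/s.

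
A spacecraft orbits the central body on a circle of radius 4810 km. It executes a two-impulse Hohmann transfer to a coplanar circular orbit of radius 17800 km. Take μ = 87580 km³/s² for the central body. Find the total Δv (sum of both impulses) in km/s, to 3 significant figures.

Δv = 1.86 km/s

Semi-major axis of the transfer orbit: a_t = (4810 + 17800)/2 = 11305 km.
Circular speed at r₁: v₁ = √(μ/r₁) = √(87580/4810) = 4.267072 km/s.
Transfer-orbit speed at r₁ (vis-viva): v_p = √[μ(2/r₁ − 1/a_t)] = 5.354324 km/s.
First burn Δv₁ = |v_p − v₁| = 1.0873 km/s.
Circular speed at r₂: v₂ = √(μ/r₂) = 2.21816 km/s.
Transfer-orbit speed at r₂: v_a = √[μ(2/r₂ − 1/a_t)] = 1.44687 km/s.
Second burn Δv₂ = |v₂ − v_a| = 0.77129 km/s.
Total Δv = Δv₁ + Δv₂ = 1.859 km/s.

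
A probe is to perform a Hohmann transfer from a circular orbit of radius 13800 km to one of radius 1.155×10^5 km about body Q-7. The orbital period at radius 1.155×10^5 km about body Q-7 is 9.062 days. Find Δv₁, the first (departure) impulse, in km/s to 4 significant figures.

From Kepler's third law T² = 4π²r³/μ at r = 1.155×10^5 km, T = 9.062 days = 9.062 × 86400 s = 7.829568×10^5 s: μ = 4π²r³/T² = 99227.1 km³/s².
Transfer-ellipse semi-major axis a_t = (r₁ + r₂)/2 = (13800 + 1.155×10^5)/2 = 64650 km.
Circular speed at r = 13800 km: v_c = √(μ/r) = 2.6815 km/s.
Vis-viva on the transfer ellipse at r = 13800 km gives v_t = √[μ(2/r − 1/a_t)] = 3.5841 km/s.
Δv₁ = |v_t − v_c| = |3.5841 − 2.6815| = 0.9026 km/s.

Δv₁ = 0.9026 km/s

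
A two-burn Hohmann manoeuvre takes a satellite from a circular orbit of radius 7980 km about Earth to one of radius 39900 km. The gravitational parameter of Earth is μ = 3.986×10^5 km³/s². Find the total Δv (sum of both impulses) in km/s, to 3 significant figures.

Transfer-ellipse semi-major axis a_t = (r₁ + r₂)/2 = (7980 + 39900)/2 = 23940 km.
At r₁ the circular-orbit speed is v₁ = √(μ/r₁) = 7.06752 km/s.
Transfer-orbit speed at r₁ (v² = μ(2/r − 1/a)): v_p = √[μ(2/r₁ − 1/a_t)] = 9.12413 km/s.
First burn Δv₁ = |v_p − v₁| = 2.05661 km/s.
At r₂, v₂ = √(μ/r₂) = 3.160692 km/s.
Transfer-orbit speed at r₂: v_a = √[μ(2/r₂ − 1/a_t)] = 1.824826 km/s.
Second burn Δv₂ = |v₂ − v_a| = 1.33587 km/s.
Total Δv = Δv₁ + Δv₂ = 3.392 km/s.

Δv = 3.39 km/s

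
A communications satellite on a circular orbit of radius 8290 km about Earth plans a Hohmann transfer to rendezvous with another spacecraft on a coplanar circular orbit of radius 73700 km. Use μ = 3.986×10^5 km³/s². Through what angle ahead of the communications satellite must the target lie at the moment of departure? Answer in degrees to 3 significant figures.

Transfer-ellipse semi-major axis a_t = (r₁ + r₂)/2 = (8290 + 73700)/2 = 40995 km.
Transfer time t = π√(a_t³/μ) = 41303 s.
The target's mean motion on its circular orbit is ω₂ = √(μ/r₂³) = 3.1555×10^-5 rad/s.
Angle swept by the target during transfer: ω₂·t = 1.3033 rad = 74.67°.
The communications satellite traverses 180° on the transfer ellipse, so the target must lead by 180° − 74.67° = 105°.

φ = 105°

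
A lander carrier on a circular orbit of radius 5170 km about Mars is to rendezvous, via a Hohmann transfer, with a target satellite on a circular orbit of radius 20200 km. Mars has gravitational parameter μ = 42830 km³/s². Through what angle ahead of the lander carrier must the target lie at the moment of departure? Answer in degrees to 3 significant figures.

Semi-major axis of the transfer orbit: a_t = (5170 + 20200)/2 = 12685 km.
Transfer time t = π√(a_t³/μ) = 21687.6 s.
Target angular speed ω₂ = √(μ/r₂³) = 7.20853×10^-5 rad/s.
Angle swept by the target during transfer: ω₂·t = 1.56336 rad = 89.57°.
Arrival is 180° from departure on the ellipse, so φ = 180° − 89.57° = 90.4°.

φ = 90.4°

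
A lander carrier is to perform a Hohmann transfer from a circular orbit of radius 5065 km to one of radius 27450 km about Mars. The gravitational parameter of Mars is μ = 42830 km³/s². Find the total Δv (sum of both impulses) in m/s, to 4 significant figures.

The Hohmann ellipse has a_t = (r₁ + r₂)/2 = 16257.5 km.
At r₁ the circular-orbit speed is v₁ = √(μ/r₁) = 2.90793 km/s.
Transfer-orbit speed at r₁ (vis-viva): v_p = √[μ(2/r₁ − 1/a_t)] = 3.77858 km/s.
First burn Δv₁ = |v_p − v₁| = 0.87065 km/s.
Circular speed at r₂: v₂ = √(μ/r₂) = 1.249116 km/s.
Transfer-orbit speed at r₂: v_a = √[μ(2/r₂ − 1/a_t)] = 0.6972134 km/s.
Second burn Δv₂ = |v₂ − v_a| = 0.55190 km/s.
Δv = Δv₁ + Δv₂ = 0.87065 + 0.55190 = 1.423 km/s.

Δv = 1423 m/s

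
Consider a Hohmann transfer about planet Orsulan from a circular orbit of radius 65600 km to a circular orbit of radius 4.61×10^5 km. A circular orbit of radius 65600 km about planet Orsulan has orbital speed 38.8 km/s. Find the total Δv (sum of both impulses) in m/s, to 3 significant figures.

Δv = 19900 m/s

From the circular-orbit relation v² = μ/r at r = 65600 km: μ = v²r = (38.8)² × 65600 = 9.87569×10^7 km³/s².
The Hohmann ellipse has a_t = (r₁ + r₂)/2 = 2.633×10^5 km.
Circular speed at r₁: v₁ = √(μ/r₁) = √(9.87569×10^7/65600) = 38.80 km/s.
Transfer-orbit speed at r₁ (vis-viva equation): v_p = √[μ(2/r₁ − 1/a_t)] = 51.34 km/s.
First burn Δv₁ = |v_p − v₁| = 12.54 km/s.
Circular speed at r₂: v₂ = √(μ/r₂) = 14.6364 km/s.
Transfer-orbit speed at r₂: v_a = √[μ(2/r₂ − 1/a_t)] = 7.30566 km/s.
Second burn Δv₂ = |v₂ − v_a| = 7.331 km/s.
Total Δv = Δv₁ + Δv₂ = 19.87 km/s.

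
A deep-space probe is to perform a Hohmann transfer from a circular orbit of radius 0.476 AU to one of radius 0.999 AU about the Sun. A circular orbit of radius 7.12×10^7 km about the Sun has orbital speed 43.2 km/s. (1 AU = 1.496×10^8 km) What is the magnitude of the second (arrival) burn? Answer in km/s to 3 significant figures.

From the circular-orbit relation v² = μ/r at r = 7.12×10^7 km: μ = v²r = (43.2)² × 7.12×10^7 = 1.32876×10^11 km³/s².
In km: r₁ = 0.476 × 1.496×10^8 = 7.12096×10^7 km; r₂ = 0.999 × 1.496×10^8 = 1.494504×10^8 km.
The Hohmann ellipse has a_t = (r₁ + r₂)/2 = 1.1033×10^8 km.
On the circular orbit at r = 1.494504×10^8 km, v_c = √(μ/r) = 29.818 km/s.
Transfer-orbit speed at the same r (vis-viva, a = a_t): v_t = √[μ(2/r − 1/a_t)] = 23.955 km/s.
Δv₂ = |v_t − v_c| = |23.955 − 29.818| = 5.863 km/s.

Δv₂ = 5.86 km/s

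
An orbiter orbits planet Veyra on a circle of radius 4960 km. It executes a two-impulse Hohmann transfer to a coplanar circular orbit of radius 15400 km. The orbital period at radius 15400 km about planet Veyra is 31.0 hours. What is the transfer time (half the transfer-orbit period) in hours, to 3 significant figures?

From Kepler's third law T² = 4π²r³/μ at r = 15400 km, T = 31.0 hours = 31.0 × 3600 s = 1.116×10^5 s: μ = 4π²r³/T² = 11576.9 km³/s².
Transfer-ellipse semi-major axis a_t = (r₁ + r₂)/2 = (4960 + 15400)/2 = 10180 km.
Half the transfer-orbit period gives t = π√(a_t³/μ) = 29990 s.
Converting: 29990 s ÷ 3600 s/hour = 8.33 hours.

t = 8.33 hours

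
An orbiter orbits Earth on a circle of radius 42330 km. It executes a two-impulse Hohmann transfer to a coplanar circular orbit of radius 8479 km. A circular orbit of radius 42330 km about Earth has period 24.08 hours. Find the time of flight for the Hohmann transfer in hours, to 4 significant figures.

From Kepler's third law T² = 4π²r³/μ at r = 42330 km, T = 24.08 hours = 24.08 × 3600 s = 86688 s: μ = 4π²r³/T² = 3.98462×10^5 km³/s².
Semi-major axis of the transfer orbit: a_t = (42330 + 8479)/2 = 25404.5 km.
By Kepler's third law the transfer-orbit period is T = 2π√(a_t³/μ), so t = T/2 = 20152 s.
Converting: 20152 s ÷ 3600 s/hour = 5.598 hours.

t = 5.598 hours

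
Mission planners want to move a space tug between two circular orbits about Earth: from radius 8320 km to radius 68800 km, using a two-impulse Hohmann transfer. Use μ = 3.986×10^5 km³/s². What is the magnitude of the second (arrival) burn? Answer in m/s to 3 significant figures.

Δv₂ = 1290 m/s

Semi-major axis of the transfer orbit: a_t = (8320 + 68800)/2 = 38560 km.
On the circular orbit at r = 68800 km, v_c = √(μ/r) = 2.407 km/s.
Transfer-orbit speed at the same r (vis-viva, a = a_t): v_t = √[μ(2/r − 1/a_t)] = 1.118 km/s.
Δv₂ = |v_t − v_c| = |1.118 − 2.407| = 1.289 km/s.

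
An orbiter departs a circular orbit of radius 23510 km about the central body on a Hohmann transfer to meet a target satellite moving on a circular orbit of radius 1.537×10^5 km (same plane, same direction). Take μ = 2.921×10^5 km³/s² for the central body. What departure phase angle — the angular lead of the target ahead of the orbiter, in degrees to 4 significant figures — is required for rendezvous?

φ = 101.2°

The Hohmann ellipse has a_t = (r₁ + r₂)/2 = 88605 km.
Transfer time t = π√(a_t³/μ) = 1.5331×10^5 s.
Target angular speed ω₂ = √(μ/r₂³) = 8.9692×10^-6 rad/s.
Angle swept by the target during transfer: ω₂·t = 1.3751 rad = 78.79°.
Arrival is 180° from departure on the ellipse, so φ = 180° − 78.79° = 101.2°.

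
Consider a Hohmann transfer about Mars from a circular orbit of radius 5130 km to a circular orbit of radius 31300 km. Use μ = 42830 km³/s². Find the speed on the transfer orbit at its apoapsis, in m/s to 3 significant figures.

Semi-major axis of the transfer orbit: a_t = (5130 + 31300)/2 = 18215 km.
At apoapsis, r = 31300 km.
Vis-viva: v = √[μ(2/r − 1/a_t)] = √[42830 × (2/31300 − 1/18215)] = 0.6208 km/s.

v = 621 m/s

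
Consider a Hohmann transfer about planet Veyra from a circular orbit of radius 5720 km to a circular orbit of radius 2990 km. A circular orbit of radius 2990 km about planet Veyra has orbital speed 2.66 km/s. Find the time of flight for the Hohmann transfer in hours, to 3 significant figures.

t = 1.72 hours

From the circular-orbit relation v² = μ/r at r = 2990 km: μ = v²r = (2.66)² × 2990 = 21156.0 km³/s².
Transfer-ellipse semi-major axis a_t = (r₁ + r₂)/2 = (5720 + 2990)/2 = 4355 km.
Transfer time t = π√(a_t³/μ) = π√((4355)³ / 21156.0) = 6207 s.
Converting: 6207 s ÷ 3600 s/hour = 1.72 hours.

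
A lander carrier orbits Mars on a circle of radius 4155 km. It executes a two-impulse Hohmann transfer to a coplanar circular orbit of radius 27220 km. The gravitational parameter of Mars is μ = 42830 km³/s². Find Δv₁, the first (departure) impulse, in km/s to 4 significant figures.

Δv₁ = 1.019 km/s

Semi-major axis of the transfer orbit: a_t = (4155 + 27220)/2 = 15687.5 km.
On the circular orbit at r = 4155 km, v_c = √(μ/r) = 3.2106 km/s.
Transfer-orbit speed at the same r (vis-viva, a = a_t): v_t = √[μ(2/r − 1/a_t)] = 4.2292 km/s.
Δv₁ = |v_t − v_c| = |4.2292 − 3.2106| = 1.019 km/s.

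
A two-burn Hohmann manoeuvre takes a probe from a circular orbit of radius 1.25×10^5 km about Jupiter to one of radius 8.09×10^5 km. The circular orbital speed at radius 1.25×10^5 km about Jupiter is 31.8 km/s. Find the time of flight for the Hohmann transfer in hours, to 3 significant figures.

t = 24.8 hours

From the circular-orbit relation v² = μ/r at r = 1.25×10^5 km: μ = v²r = (31.8)² × 1.25×10^5 = 1.26405×10^8 km³/s².
The Hohmann ellipse has a_t = (r₁ + r₂)/2 = 4.670×10^5 km.
By Kepler's third law the transfer-orbit period is T = 2π√(a_t³/μ), so t = T/2 = 89170 s.
Converting: 89170 s ÷ 3600 s/hour = 24.8 hours.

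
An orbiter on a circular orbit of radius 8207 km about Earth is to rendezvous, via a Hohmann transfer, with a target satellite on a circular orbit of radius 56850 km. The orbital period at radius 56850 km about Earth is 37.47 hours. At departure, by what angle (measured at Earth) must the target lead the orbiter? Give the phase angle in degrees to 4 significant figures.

From Kepler's third law T² = 4π²r³/μ at r = 56850 km, T = 37.47 hours = 37.47 × 3600 s = 1.34892×10^5 s: μ = 4π²r³/T² = 3.98638×10^5 km³/s².
The Hohmann ellipse has a_t = (r₁ + r₂)/2 = 32528.5 km.
The half-period of the transfer ellipse is t = π√(a_t³/μ) = 29190 s.
The target's mean motion on its circular orbit is ω₂ = √(μ/r₂³) = 4.658×10^-5 rad/s.
Angle swept by the target during transfer: ω₂·t = 1.3597 rad = 77.91°.
The orbiter traverses 180° on the transfer ellipse, so the target must lead by 180° − 77.91° = 102.1°.

φ = 102.1°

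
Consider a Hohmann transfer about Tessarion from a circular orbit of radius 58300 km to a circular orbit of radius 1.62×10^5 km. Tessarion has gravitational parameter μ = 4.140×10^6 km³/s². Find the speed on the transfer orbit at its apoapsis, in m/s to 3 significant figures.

Semi-major axis of the transfer orbit: a_t = (58300 + 1.620×10^5)/2 = 1.1015×10^5 km.
At apoapsis, r = 1.620×10^5 km.
Vis-viva: v = √[μ(2/r − 1/a_t)] = √[4.140×10^6 × (2/1.620×10^5 − 1/1.1015×10^5)] = 3.678 km/s.

v = 3680 m/s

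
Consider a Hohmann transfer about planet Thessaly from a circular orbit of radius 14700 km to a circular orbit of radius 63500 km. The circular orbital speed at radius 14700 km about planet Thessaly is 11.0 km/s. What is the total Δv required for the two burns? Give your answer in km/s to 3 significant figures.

Δv = 5.07 km/s

From the circular-orbit relation v² = μ/r at r = 14700 km: μ = v²r = (11.0)² × 14700 = 1.77870×10^6 km³/s².
Transfer-ellipse semi-major axis a_t = (r₁ + r₂)/2 = (14700 + 63500)/2 = 39100 km.
At r₁ the circular-orbit speed is v₁ = √(μ/r₁) = 11.0000 km/s.
Transfer-orbit speed at r₁ (vis-viva equation): v_p = √[μ(2/r₁ − 1/a_t)] = 14.0182 km/s.
First burn Δv₁ = |v_p − v₁| = 3.0182 km/s.
Circular speed at r₂: v₂ = √(μ/r₂) = 5.29254 km/s.
Transfer-orbit speed at r₂: v_a = √[μ(2/r₂ − 1/a_t)] = 3.24515 km/s.
Second burn Δv₂ = |v₂ − v_a| = 2.0474 km/s.
Total Δv = Δv₁ + Δv₂ = 5.066 km/s.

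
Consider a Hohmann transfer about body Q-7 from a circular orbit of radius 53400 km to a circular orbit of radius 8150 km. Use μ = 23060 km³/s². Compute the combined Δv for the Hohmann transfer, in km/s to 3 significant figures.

Δv = 0.853 km/s

Semi-major axis of the transfer orbit: a_t = (53400 + 8150)/2 = 30775 km.
Circular speed at r₁: v₁ = √(μ/r₁) = √(23060/53400) = 0.65714 km/s.
On the transfer ellipse at r₁, v² = μ(2/r − 1/a) gives v_a = √[μ(2/r₁ − 1/a_t)] = 0.33817 km/s.
First burn Δv₁ = |v_a − v₁| = 0.31897 km/s.
Circular speed at r₂: v₂ = √(μ/r₂) = 1.68210 km/s.
Transfer-orbit speed at r₂: v_p = √[μ(2/r₂ − 1/a_t)] = 2.21576 km/s.
Second burn Δv₂ = |v₂ − v_p| = 0.53366 km/s.
Total Δv = Δv₁ + Δv₂ = 0.8526 km/s.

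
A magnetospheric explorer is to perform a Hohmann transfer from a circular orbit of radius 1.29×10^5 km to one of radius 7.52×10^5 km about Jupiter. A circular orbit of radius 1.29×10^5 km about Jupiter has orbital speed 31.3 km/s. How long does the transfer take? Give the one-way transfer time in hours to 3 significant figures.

From the circular-orbit relation v² = μ/r at r = 1.29×10^5 km: μ = v²r = (31.3)² × 1.29×10^5 = 1.26380×10^8 km³/s².
The Hohmann ellipse has a_t = (r₁ + r₂)/2 = 4.405×10^5 km.
By Kepler's third law the transfer-orbit period is T = 2π√(a_t³/μ), so t = T/2 = 81700 s.
Converting: 81700 s ÷ 3600 s/hour = 22.7 hours.

t = 22.7 hours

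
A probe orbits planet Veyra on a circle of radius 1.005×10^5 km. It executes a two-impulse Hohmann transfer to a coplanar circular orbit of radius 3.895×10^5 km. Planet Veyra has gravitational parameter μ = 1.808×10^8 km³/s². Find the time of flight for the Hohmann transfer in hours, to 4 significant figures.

Transfer-ellipse semi-major axis a_t = (r₁ + r₂)/2 = (1.005×10^5 + 3.895×10^5)/2 = 2.450×10^5 km.
Half the transfer-orbit period gives t = π√(a_t³/μ) = 28333 s.
Converting: 28333 s ÷ 3600 s/hour = 7.870 hours.

t = 7.870 hours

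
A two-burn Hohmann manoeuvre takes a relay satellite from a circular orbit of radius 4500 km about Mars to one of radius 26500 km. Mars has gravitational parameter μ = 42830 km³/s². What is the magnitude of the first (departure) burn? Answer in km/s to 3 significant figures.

The Hohmann ellipse has a_t = (r₁ + r₂)/2 = 15500 km.
On the circular orbit at r = 4500 km, v_c = √(μ/r) = 3.0851 km/s.
Vis-viva on the transfer ellipse at r = 4500 km gives v_t = √[μ(2/r − 1/a_t)] = 4.0339 km/s.
Δv₁ = |v_t − v_c| = |4.0339 − 3.0851| = 0.9488 km/s.

Δv₁ = 0.949 km/s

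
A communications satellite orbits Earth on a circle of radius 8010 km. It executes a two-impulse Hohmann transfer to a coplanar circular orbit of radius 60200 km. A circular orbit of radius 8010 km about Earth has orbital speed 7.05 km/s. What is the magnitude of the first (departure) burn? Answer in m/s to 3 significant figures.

From the circular-orbit relation v² = μ/r at r = 8010 km: μ = v²r = (7.05)² × 8010 = 3.98117×10^5 km³/s².
Transfer-ellipse semi-major axis a_t = (r₁ + r₂)/2 = (8010 + 60200)/2 = 34105 km.
Circular speed at r = 8010 km: v_c = √(μ/r) = 7.050 km/s.
Vis-viva on the transfer ellipse at r = 8010 km gives v_t = √[μ(2/r − 1/a_t)] = 9.367 km/s.
Δv₁ = |v_t − v_c| = |9.367 − 7.050| = 2.317 km/s.

Δv₁ = 2320 m/s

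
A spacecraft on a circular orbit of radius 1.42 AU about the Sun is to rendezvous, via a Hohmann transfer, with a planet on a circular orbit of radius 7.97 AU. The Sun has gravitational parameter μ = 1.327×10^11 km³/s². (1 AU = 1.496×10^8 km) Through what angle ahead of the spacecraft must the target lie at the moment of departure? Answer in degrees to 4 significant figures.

φ = 98.62°

In km: r₁ = 1.42 × 1.496×10^8 = 2.12432×10^8 km; r₂ = 7.97 × 1.496×10^8 = 1.192312×10^9 km.
Transfer-ellipse semi-major axis a_t = (r₁ + r₂)/2 = (2.12432×10^8 + 1.192312×10^9)/2 = 7.02372×10^8 km.
Transfer time t = π√(a_t³/μ) = 1.6053×10^8 s.
Target angular speed ω₂ = √(μ/r₂³) = 8.8481×10^-9 rad/s.
Angle swept by the target during transfer: ω₂·t = 1.4204 rad = 81.38°.
Arrival is 180° from departure on the ellipse, so φ = 180° − 81.38° = 98.62°.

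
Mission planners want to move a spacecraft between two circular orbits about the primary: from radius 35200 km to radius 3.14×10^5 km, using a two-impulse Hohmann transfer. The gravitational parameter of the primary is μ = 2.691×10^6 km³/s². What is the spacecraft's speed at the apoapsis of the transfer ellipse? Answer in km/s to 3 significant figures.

v = 1.31 km/s

Semi-major axis of the transfer orbit: a_t = (35200 + 3.140×10^5)/2 = 1.746×10^5 km.
The apoapsis of the transfer ellipse is at r = 3.140×10^5 km.
Applying v² = μ(2/r − 1/a_t): v = 1.314 km/s.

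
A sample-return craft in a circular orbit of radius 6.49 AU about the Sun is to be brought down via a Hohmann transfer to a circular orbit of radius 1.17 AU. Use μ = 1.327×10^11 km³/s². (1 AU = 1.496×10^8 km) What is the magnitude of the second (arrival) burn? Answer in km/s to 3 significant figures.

Δv₂ = 8.31 km/s

In km: r₁ = 6.49 × 1.496×10^8 = 9.70904×10^8 km; r₂ = 1.17 × 1.496×10^8 = 1.75032×10^8 km.
Semi-major axis of the transfer orbit: a_t = (9.70904×10^8 + 1.75032×10^8)/2 = 5.72968×10^8 km.
On the circular orbit at r = 1.75032×10^8 km, v_c = √(μ/r) = 27.5345 km/s.
Transfer-orbit speed at the same r (vis-viva, a = a_t): v_t = √[μ(2/r − 1/a_t)] = 35.8426 km/s.
Δv₂ = |v_t − v_c| = |35.8426 − 27.5345| = 8.308 km/s.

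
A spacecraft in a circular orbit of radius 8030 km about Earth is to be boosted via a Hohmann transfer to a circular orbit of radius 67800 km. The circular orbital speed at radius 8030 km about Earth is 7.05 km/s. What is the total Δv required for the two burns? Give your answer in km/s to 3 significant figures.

Δv = 3.69 km/s

From the circular-orbit relation v² = μ/r at r = 8030 km: μ = v²r = (7.05)² × 8030 = 3.99111×10^5 km³/s².
Transfer-ellipse semi-major axis a_t = (r₁ + r₂)/2 = (8030 + 67800)/2 = 37915 km.
Circular speed at r₁: v₁ = √(μ/r₁) = √(3.99111×10^5/8030) = 7.0500 km/s.
Transfer-orbit speed at r₁ (vis-viva equation): v_p = √[μ(2/r₁ − 1/a_t)] = 9.4275 km/s.
First burn Δv₁ = |v_p − v₁| = 2.3775 km/s.
Circular speed at r₂: v₂ = √(μ/r₂) = 2.42623 km/s.
Transfer-orbit speed at r₂: v_a = √[μ(2/r₂ − 1/a_t)] = 1.11657 km/s.
Second burn Δv₂ = |v₂ − v_a| = 1.3097 km/s.
Total Δv = Δv₁ + Δv₂ = 3.687 km/s.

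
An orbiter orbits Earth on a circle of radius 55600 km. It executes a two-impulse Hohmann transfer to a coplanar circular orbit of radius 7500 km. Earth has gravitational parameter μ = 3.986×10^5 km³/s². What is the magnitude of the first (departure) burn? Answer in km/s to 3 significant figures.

Δv₁ = 1.37 km/s

Semi-major axis of the transfer orbit: a_t = (55600 + 7500)/2 = 31550 km.
Circular speed at r = 55600 km: v_c = √(μ/r) = 2.6775 km/s.
Vis-viva on the transfer ellipse at r = 55600 km gives v_t = √[μ(2/r − 1/a_t)] = 1.3055 km/s.
Δv₁ = |v_t − v_c| = |1.3055 − 2.6775| = 1.372 km/s.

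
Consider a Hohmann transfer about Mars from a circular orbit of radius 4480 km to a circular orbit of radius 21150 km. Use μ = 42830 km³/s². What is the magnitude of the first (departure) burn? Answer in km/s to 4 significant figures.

The Hohmann ellipse has a_t = (r₁ + r₂)/2 = 12815 km.
Circular speed at r = 4480 km: v_c = √(μ/r) = 3.0920 km/s.
Transfer-orbit speed at the same r (vis-viva, a = a_t): v_t = √[μ(2/r − 1/a_t)] = 3.9722 km/s.
Δv₁ = |v_t − v_c| = |3.9722 − 3.0920| = 0.8802 km/s.

Δv₁ = 0.8802 km/s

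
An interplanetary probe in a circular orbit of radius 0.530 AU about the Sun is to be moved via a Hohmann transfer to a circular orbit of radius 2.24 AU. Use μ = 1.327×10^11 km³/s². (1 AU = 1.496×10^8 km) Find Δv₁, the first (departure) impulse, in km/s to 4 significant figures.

Δv₁ = 11.12 km/s

In km: r₁ = 0.530 × 1.496×10^8 = 7.9288×10^7 km; r₂ = 2.24 × 1.496×10^8 = 3.35104×10^8 km.
The Hohmann ellipse has a_t = (r₁ + r₂)/2 = 2.07196×10^8 km.
Circular speed at r = 7.9288×10^7 km: v_c = √(μ/r) = 40.91 km/s.
Transfer-orbit speed at the same r (vis-viva, a = a_t): v_t = √[μ(2/r − 1/a_t)] = 52.03 km/s.
Δv₁ = |v_t − v_c| = |52.03 − 40.91| = 11.12 km/s.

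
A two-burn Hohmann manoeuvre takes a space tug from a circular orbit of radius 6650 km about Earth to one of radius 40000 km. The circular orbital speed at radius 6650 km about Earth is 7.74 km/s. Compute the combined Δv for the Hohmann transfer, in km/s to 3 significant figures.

From the circular-orbit relation v² = μ/r at r = 6650 km: μ = v²r = (7.74)² × 6650 = 3.98386×10^5 km³/s².
Transfer-ellipse semi-major axis a_t = (r₁ + r₂)/2 = (6650 + 40000)/2 = 23325 km.
At r₁ the circular-orbit speed is v₁ = √(μ/r₁) = 7.7400 km/s.
On the transfer ellipse at r₁, vis-viva gives v_p = √[μ(2/r₁ − 1/a_t)] = 10.136 km/s.
First burn Δv₁ = |v_p − v₁| = 2.396 km/s.
Circular speed at r₂: v₂ = √(μ/r₂) = 3.156 km/s.
Transfer-orbit speed at r₂: v_a = √[μ(2/r₂ − 1/a_t)] = 1.685 km/s.
Second burn Δv₂ = |v₂ − v_a| = 1.471 km/s.
Δv = Δv₁ + Δv₂ = 2.396 + 1.471 = 3.867 km/s.

Δv = 3.87 km/s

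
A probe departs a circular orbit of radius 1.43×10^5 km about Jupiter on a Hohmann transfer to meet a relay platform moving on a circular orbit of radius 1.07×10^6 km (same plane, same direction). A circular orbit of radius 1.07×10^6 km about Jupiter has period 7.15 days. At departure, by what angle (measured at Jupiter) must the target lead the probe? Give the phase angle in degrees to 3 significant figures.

φ = 103°

From Kepler's third law T² = 4π²r³/μ at r = 1.07×10^6 km, T = 7.15 days = 7.15 × 86400 s = 6.1776×10^5 s: μ = 4π²r³/T² = 1.26728×10^8 km³/s².
The Hohmann ellipse has a_t = (r₁ + r₂)/2 = 6.065×10^5 km.
Transfer time t = π√(a_t³/μ) = 1.31814×10^5 s.
The target's mean motion on its circular orbit is ω₂ = √(μ/r₂³) = 1.01709×10^-5 rad/s.
Angle swept by the target during transfer: ω₂·t = 1.34067 rad = 76.81°.
Arrival is 180° from departure on the ellipse, so φ = 180° − 76.81° = 103°.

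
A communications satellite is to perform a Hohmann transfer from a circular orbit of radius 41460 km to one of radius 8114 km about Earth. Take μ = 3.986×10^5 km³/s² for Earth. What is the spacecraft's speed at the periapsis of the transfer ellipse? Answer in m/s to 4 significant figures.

The Hohmann ellipse has a_t = (r₁ + r₂)/2 = 24787 km.
The periapsis of the transfer ellipse is at r = 8114 km.
Vis-viva: v = √[μ(2/r − 1/a_t)] = √[3.986×10^5 × (2/8114 − 1/24787)] = 9.065 km/s.

v = 9065 m/s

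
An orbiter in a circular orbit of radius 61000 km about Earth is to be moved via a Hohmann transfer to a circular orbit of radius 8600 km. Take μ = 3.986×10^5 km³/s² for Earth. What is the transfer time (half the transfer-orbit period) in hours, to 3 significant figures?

Semi-major axis of the transfer orbit: a_t = (61000 + 8600)/2 = 34800 km.
Transfer time t = π√(a_t³/μ) = π√((34800)³ / 3.986×10^5) = 32300 s.
Converting: 32300 s ÷ 3600 s/hour = 8.97 hours.

t = 8.97 hours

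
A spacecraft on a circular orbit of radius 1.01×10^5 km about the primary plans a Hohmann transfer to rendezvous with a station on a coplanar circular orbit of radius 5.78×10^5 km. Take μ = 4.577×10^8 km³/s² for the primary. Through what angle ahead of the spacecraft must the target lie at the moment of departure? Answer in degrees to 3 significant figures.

Transfer-ellipse semi-major axis a_t = (r₁ + r₂)/2 = (1.010×10^5 + 5.780×10^5)/2 = 3.395×10^5 km.
The half-period of the transfer ellipse is t = π√(a_t³/μ) = 29048 s.
Target angular speed ω₂ = √(μ/r₂³) = 4.8685×10^-5 rad/s.
Angle swept by the target during transfer: ω₂·t = 1.4142 rad = 81.03°.
The spacecraft traverses 180° on the transfer ellipse, so the target must lead by 180° − 81.03° = 99.0°.

φ = 99.0°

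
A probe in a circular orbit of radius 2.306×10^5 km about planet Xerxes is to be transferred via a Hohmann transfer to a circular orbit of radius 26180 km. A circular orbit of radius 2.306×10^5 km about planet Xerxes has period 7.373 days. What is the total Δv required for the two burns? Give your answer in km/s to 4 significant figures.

From Kepler's third law T² = 4π²r³/μ at r = 2.306×10^5 km, T = 7.373 days = 7.373 × 86400 s = 6.370272×10^5 s: μ = 4π²r³/T² = 1.19295×10^6 km³/s².
The Hohmann ellipse has a_t = (r₁ + r₂)/2 = 1.2839×10^5 km.
At r₁ the circular-orbit speed is v₁ = √(μ/r₁) = 2.2745 km/s.
On the transfer ellipse at r₁, vis-viva equation gives v_a = √[μ(2/r₁ − 1/a_t)] = 1.0271 km/s.
First burn Δv₁ = |v_a − v₁| = 1.2474 km/s.
Circular speed at r₂: v₂ = √(μ/r₂) = 6.7503 km/s.
Transfer-orbit speed at r₂: v_p = √[μ(2/r₂ − 1/a_t)] = 9.0467 km/s.
Second burn Δv₂ = |v₂ − v_p| = 2.2964 km/s.
Δv = Δv₁ + Δv₂ = 1.2474 + 2.2964 = 3.544 km/s.

Δv = 3.544 km/s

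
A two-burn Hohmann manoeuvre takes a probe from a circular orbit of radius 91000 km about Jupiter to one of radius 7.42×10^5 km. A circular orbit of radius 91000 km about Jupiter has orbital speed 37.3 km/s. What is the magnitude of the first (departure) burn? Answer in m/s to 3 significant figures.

From the circular-orbit relation v² = μ/r at r = 91000 km: μ = v²r = (37.3)² × 91000 = 1.26607×10^8 km³/s².
The Hohmann ellipse has a_t = (r₁ + r₂)/2 = 4.165×10^5 km.
On the circular orbit at r = 91000 km, v_c = √(μ/r) = 37.30 km/s.
Vis-viva on the transfer ellipse at r = 91000 km gives v_t = √[μ(2/r − 1/a_t)] = 49.79 km/s.
Δv₁ = |v_t − v_c| = |49.79 − 37.30| = 12.49 km/s.

Δv₁ = 12500 m/s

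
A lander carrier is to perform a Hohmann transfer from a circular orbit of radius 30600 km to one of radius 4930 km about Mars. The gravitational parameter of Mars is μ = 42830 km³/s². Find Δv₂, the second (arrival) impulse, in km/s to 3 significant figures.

Δv₂ = 0.921 km/s

The Hohmann ellipse has a_t = (r₁ + r₂)/2 = 17765 km.
Circular speed at r = 4930 km: v_c = √(μ/r) = 2.9475 km/s.
Vis-viva on the transfer ellipse at r = 4930 km gives v_t = √[μ(2/r − 1/a_t)] = 3.8684 km/s.
Δv₂ = |v_t − v_c| = |3.8684 − 2.9475| = 0.9209 km/s.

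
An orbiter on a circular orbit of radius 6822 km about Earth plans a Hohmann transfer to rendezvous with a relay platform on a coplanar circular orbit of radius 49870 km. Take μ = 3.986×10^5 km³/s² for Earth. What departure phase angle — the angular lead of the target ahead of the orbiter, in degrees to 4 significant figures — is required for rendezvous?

φ = 102.9°

The Hohmann ellipse has a_t = (r₁ + r₂)/2 = 28346 km.
Transfer time t = π√(a_t³/μ) = 23747.555 s.
Target angular speed ω₂ = √(μ/r₂³) = 5.6690410×10^-5 rad/s.
Angle swept by the target during transfer: ω₂·t = 1.346259 rad = 77.13°.
Arrival is 180° from departure on the ellipse, so φ = 180° − 77.13° = 102.9°.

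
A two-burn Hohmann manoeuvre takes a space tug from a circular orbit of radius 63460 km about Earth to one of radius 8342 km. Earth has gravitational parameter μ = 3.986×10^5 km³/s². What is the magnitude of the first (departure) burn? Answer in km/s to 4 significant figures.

Transfer-ellipse semi-major axis a_t = (r₁ + r₂)/2 = (63460 + 8342)/2 = 35901 km.
On the circular orbit at r = 63460 km, v_c = √(μ/r) = 2.506 km/s.
Transfer-orbit speed at the same r (vis-viva, a = a_t): v_t = √[μ(2/r − 1/a_t)] = 1.208 km/s.
Δv₁ = |v_t − v_c| = |1.208 − 2.506| = 1.298 km/s.

Δv₁ = 1.298 km/s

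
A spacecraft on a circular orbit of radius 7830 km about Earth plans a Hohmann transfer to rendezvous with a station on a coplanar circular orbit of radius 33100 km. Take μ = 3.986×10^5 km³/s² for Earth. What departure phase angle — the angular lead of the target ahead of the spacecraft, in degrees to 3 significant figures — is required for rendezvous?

The Hohmann ellipse has a_t = (r₁ + r₂)/2 = 20465 km.
The half-period of the transfer ellipse is t = π√(a_t³/μ) = 14568 s.
Target angular speed ω₂ = √(μ/r₂³) = 1.0484×10^-4 rad/s.
Angle swept by the target during transfer: ω₂·t = 1.5273 rad = 87.51°.
The spacecraft traverses 180° on the transfer ellipse, so the target must lead by 180° − 87.51° = 92.5°.

φ = 92.5°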